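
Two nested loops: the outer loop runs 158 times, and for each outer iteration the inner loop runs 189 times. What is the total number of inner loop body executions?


Outer loop: 158 iterations
Inner loop: 189 iterations per outer iteration
Total = 158 * 189 = 29862


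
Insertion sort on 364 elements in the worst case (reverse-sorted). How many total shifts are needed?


In the worst case (reverse-sorted), each element shifts past all previous:
  Element 1: 1 shifts
  Element 2: 2 shifts
  Element 3: 3 shifts
  Element 4: 4 shifts
  Element 5: 5 shifts
  ...
  Element 363: 363 shifts
Total = 1 + 2 + ... + 363
= 364*(364-1)/2 = 66066


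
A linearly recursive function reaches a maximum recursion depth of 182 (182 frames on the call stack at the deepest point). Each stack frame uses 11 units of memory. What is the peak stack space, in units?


Maximum recursion depth = 182 frames
Memory per frame = 11 units
Total stack space = depth * frame_size
= 182 * 11 = 2002


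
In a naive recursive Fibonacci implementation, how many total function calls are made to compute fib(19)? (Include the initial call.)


Let C(m) = total calls to evaluate fib(m). Then C(0)=C(1)=1, and
C(m) = 1 + C(m-1) + C(m-2) for m >= 2.
Build the table (each entry = 1 + previous two):
  C(0) = 1
  C(1) = 1
  C(2) = 1 + 1 + 1 = 3
  C(3) = 1 + 3 + 1 = 5
  C(4) = 1 + 5 + 3 = 9
  C(5) = 1 + 9 + 5 = 15
  C(6) = 1 + 15 + 9 = 25
  C(7) = 1 + 25 + 15 = 41
  C(8) = 1 + 41 + 25 = 67
  C(9) = 1 + 67 + 41 = 109
  C(10) = 1 + 109 + 67 = 177
  C(11) = 1 + 177 + 109 = 287
  C(12) = 1 + 287 + 177 = 465
  C(13) = 1 + 465 + 287 = 753
  C(14) = 1 + 753 + 465 = 1219
  C(15) = 1 + 1219 + 753 = 1973
  C(16) = 1 + 1973 + 1219 = 3193
  C(17) = 1 + 3193 + 1973 = 5167
  C(18) = 1 + 5167 + 3193 = 8361
  C(19) = 1 + 8361 + 5167 = 13529
Total calls for fib(19) = 13529


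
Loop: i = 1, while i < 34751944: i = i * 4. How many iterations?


i multiplies by 4 each step:
i = 1 -> 4 -> 16 -> 64 -> 256 -> 1024 -> 4096 -> 16384 -> 65536 -> 262144 -> 1048576 -> 4194304 -> 16777216 -> 67108864 (stop)
Iterations = ceil(log_4(34751944)) = 13


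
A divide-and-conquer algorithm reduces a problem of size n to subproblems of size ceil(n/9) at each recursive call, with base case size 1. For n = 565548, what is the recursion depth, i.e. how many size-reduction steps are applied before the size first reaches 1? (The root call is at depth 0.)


Each step divides the size by 9 (rounding up); after k steps the size is ceil(n/9^k), which equals 1 exactly when 9^k >= n.
So the depth is the smallest k with 9^k >= 565548, i.e. ceil(log_9(565548)).
9^6 = 531441 < 565548 <= 4782969 = 9^7
Recursion depth = 7


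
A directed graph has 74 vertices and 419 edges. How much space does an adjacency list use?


Adjacency list: one list head per vertex + one entry per edge
Vertex heads: 74
Edge entries: 419
Total = 74 + 419 = 493


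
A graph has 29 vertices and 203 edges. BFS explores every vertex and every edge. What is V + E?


A full BFS traversal dequeues each vertex once and examines each edge once.
Vertex visits: 29
Edge visits: 203
V + E = 29 + 203 = 232


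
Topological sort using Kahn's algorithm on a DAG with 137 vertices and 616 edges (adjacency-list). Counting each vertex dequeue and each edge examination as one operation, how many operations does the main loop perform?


Kahn's algorithm:
  1. Compute in-degrees: O(V + E)
  2. Process queue: each vertex dequeued once (O(V))
     each edge examined once (O(E))
Total = V + E = 137 + 616 = 753


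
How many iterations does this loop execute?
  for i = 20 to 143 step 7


The loop variable i takes values starting at 20 and increments by 7 each iteration.
Sequence: i = 20, 27, 34, 41, 48, 55, 62, 69, 76, ...
The upper bound 143 is inclusive, so the count is floor((last - first) / step) + 1:
floor((143 - 20) / 7) + 1 = floor(123/7) + 1 = 17 + 1 = 18


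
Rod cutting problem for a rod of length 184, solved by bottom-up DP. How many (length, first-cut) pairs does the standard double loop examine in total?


For each subproblem length i = 1..184, the inner loop considers i possible first cuts.
Total = 1 + 2 + ... + 184
= 184*(184+1)/2
= 184*185/2 = 17020


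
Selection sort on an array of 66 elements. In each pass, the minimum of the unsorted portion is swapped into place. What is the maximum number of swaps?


Selection sort performs one swap per pass:
  Pass 1: find min in positions 0 to 65, swap with position 0
  Pass 2: find min in positions 1 to 65, swap with position 1
  Pass 3: find min in positions 2 to 65, swap with position 2
  Pass 4: find min in positions 3 to 65, swap with position 3
  Pass 5: find min in positions 4 to 65, swap with position 4
  ... (60 more passes)
Total passes (and swaps) = n - 1 = 66 - 1 = 65


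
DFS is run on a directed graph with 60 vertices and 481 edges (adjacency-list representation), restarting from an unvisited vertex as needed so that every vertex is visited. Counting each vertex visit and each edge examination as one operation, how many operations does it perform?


A full DFS traversal processes each vertex exactly once (push/pop on stack).
Each directed edge is examined once.
V = 60, E = 481
V + E = 541


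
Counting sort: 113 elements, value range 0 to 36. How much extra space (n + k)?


n = 113 (output array)
k = 37 (count array for 37 distinct values)
Extra space = 113 + 37 = 150


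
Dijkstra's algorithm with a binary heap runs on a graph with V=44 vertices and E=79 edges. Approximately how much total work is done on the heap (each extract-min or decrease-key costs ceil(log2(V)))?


Dijkstra with a binary heap: each vertex is extracted once, each edge may relax once.
Each heap operation costs O(log V).
V + E = 44 + 79 = 123
ceil(log2(44)) = 6 (since 2^5 = 32 < 44 <= 64 = 2^6)
Total heap work = (V+E) * ceil(log2(V)) = 123 * 6 = 738


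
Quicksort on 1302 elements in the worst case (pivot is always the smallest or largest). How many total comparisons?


In the worst case, each partition step picks the worst pivot:
  Partition 1: 1301 comparisons (n-1 elements to compare)
  Partition 2: 1300 comparisons
  Partition 3: 1299 comparisons
  Partition 4: 1298 comparisons
  Partition 5: 1297 comparisons
  ...
  Last partition: 0 comparisons
Total = (n-1) + (n-2) + ... + 1 + 0 = n*(n-1)/2
= 1302*1301/2 = 846951


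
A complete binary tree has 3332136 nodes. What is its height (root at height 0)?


In a complete binary tree, level k holds nodes 2^k .. 2^(k+1)-1 (1-indexed).
Height = floor(log2(n)) = floor(log2(3332136)) = 21
Check: 2^21 = 2097152 <= 3332136 < 4194304 = 2^22


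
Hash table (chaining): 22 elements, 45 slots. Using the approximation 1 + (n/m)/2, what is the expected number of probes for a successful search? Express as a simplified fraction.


Computing expected probes:
alpha = 22/45
= 1 + alpha/2
= 1 + 22/(2*45)
= (2*45 + 22) / (2*45)
= 112/90 = 56/45


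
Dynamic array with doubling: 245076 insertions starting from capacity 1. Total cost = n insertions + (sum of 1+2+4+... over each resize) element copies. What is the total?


n = 245076
Insertion costs: 245076
Resizes copy 1, 2, 4, ... up to the largest power of 2 that is <= n-1 = 245075, i.e. 131072.
Copy costs = 1 + 2 + 4 + 8 + 16 + 32 + 64 + 128 + 256 + 512 + 1024 + 2048 + 4096 + 8192 + 16384 + 32768 + 65536 + 131072 = 262143
Total = 245076 + 262143 = 507219


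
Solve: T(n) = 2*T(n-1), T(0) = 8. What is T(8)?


Unrolling:
T(8) = 2*T(7) = 2^2*T(6) = ... = 2^8*T(0)
= 2^8 * 8
= 256 * 8 = 2048


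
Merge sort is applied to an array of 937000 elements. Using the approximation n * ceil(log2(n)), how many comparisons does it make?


Merge sort divides the array into halves recursively.
Number of levels = ceil(log2(937000)) = 20
At each level, approximately n = 937000 comparisons are needed for merging.
Total comparisons ~ n * ceil(log2(n)) = 937000 * 20 = 18740000


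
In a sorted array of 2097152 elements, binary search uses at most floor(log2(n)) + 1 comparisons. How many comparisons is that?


Halving sequence: 2097152 -> 1048576 -> 524288 -> 262144 -> 131072 -> 65536 -> 32768 -> 16384 -> 8192 -> 4096 -> 2048 -> 1024 -> 512 -> 256 -> 128 -> 64 -> 32 -> 16 -> 8 -> 4 -> 2 -> 1
Number of halvings = 21
Max comparisons = 21 + 1 = 22


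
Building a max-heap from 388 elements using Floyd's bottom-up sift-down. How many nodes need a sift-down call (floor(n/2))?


In a heap of 388 elements (0-indexed array):
  Last element index: 387
  Parent of last element: floor((387 - 1) / 2) = 193
  Internal nodes: indices 0 to 193
  Count = floor(388/2) = 194


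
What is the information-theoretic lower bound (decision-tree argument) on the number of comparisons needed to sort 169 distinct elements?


A binary decision tree of height h has at most 2^h leaves and needs at least n! of them, so h >= ceil(log2(n!)).
169! is far too large to multiply out, so use Stirling's series:
  ln(n!) ~ n ln n - n + (1/2) ln(2 pi n) + 1/(12n)  (error below 1/(360 n^3), negligible here)
  ln(169) = 5.1298987
  n ln n = 169 * 5.1298987 = 866.9529
  (1/2) ln(2 pi * 169) = (1/2) ln(1061.8583) = 3.4839
  1/(12*169) = 0.0005
  ln(169!) ~ 866.9529 - 169 + 3.4839 + 0.0005 = 701.4373
Convert to base 2: log2(169!) = 701.4373 / ln 2 = 701.4373 / 0.69314718 = 1011.9601
ceil(1011.9601) = 1012


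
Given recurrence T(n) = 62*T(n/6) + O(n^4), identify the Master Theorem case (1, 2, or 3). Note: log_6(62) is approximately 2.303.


Master Theorem parameters: a=62, b=6, c=4
log_b(a) = 2.303
Compare b^c with a: 6^4 = 1296 > 62, so c > log_b(a).
Comparing c=4 vs log_b(a)=2.303:
4 > 2.303 => Case 3
Result: T(n) = O(n^4)
Master Theorem case = 3


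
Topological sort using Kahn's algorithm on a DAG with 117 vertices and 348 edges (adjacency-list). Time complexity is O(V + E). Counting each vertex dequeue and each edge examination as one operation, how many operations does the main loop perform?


Kahn's algorithm:
  1. Compute in-degrees: O(V + E)
  2. Process queue: each vertex dequeued once (O(V))
     each edge examined once (O(E))
Total = V + E = 117 + 348 = 465


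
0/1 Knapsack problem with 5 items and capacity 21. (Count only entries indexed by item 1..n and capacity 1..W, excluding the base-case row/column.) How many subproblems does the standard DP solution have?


The DP table is indexed by (item, capacity).
Rows: 5 items
Columns: 21 capacity values (1 to W)
Total subproblems = 5 * 21 = 105


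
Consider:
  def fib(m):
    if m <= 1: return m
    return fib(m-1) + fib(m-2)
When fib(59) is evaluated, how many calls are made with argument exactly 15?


Let N(m) = number of times fib(m) is called while evaluating fib(59).
N(59) = 1 (the initial call).
N(58) = 1 (only fib(59) calls it).
For 1 <= m <= 57: fib(m) is called by fib(m+1) and fib(m+2), so
  N(m) = N(m+1) + N(m+2).
fib(0) is called only by fib(2), so N(0) = N(2).
Walk down from m=59:
  N(59)=1, N(58)=1, N(57)=2, N(56)=3, N(55)=5, N(54)=8, N(53)=13, N(52)=21, N(51)=34, N(50)=55, N(49)=89, N(48)=144, N(47)=233, N(46)=377, N(45)=610, N(44)=987, N(43)=1597, N(42)=2584, N(41)=4181, N(40)=6765, N(39)=10946, N(38)=17711, N(37)=28657, N(36)=46368, N(35)=75025, N(34)=121393, N(33)=196418, N(32)=317811, N(31)=514229, N(30)=832040, N(29)=1346269, N(28)=2178309, N(27)=3524578, N(26)=5702887, N(25)=9227465, N(24)=14930352, N(23)=24157817, N(22)=39088169, N(21)=63245986, N(20)=102334155, N(19)=165580141, N(18)=267914296, N(17)=433494437, N(16)=701408733, N(15)=1134903170
N(15) = 1134903170


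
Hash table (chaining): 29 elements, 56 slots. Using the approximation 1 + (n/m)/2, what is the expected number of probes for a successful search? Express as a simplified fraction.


Computing expected probes:
alpha = 29/56
= 1 + alpha/2
= 1 + 29/(2*56)
= (2*56 + 29) / (2*56)
= 141/112


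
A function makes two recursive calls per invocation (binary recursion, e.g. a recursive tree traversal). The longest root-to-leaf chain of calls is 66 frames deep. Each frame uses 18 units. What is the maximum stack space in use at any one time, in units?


Binary recursion: the two calls run one after the other, so only one root-to-leaf chain of frames is on the stack at a time.
Maximum depth (longest chain) = 66 frames
Each frame = 18 units
Max stack space = 66 * 18 = 1188


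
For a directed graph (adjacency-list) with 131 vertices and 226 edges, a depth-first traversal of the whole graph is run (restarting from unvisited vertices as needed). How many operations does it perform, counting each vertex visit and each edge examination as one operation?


A full DFS traversal visits each vertex once and examines each edge once.
V = 131
E = 226
Sum = 131 + 226 = 357


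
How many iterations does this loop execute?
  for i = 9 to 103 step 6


The loop variable i takes values starting at 9 and increments by 6 each iteration.
Sequence: i = 9, 15, 21, 27, 33, 39, 45, 51, 57, ...
The upper bound 103 is inclusive, so the count is floor((last - first) / step) + 1:
floor((103 - 9) / 6) + 1 = floor(94/6) + 1 = 15 + 1 = 16


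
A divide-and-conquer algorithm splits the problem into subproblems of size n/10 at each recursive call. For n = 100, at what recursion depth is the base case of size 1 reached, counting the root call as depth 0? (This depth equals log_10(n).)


At each depth, the problem size is divided by 10:
  Depth 0: problem size = 100
  Depth 1: problem size = 10
  Depth 2: problem size = 1 (base case)
The base case is reached at depth log_10(100) = 2 (the tree has 3 levels counting depth 0, but the depth asked for is 2).
Recursion depth = 2


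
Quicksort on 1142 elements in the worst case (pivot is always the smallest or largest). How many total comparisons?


In the worst case, each partition step picks the worst pivot:
  Partition 1: 1141 comparisons (n-1 elements to compare)
  Partition 2: 1140 comparisons
  Partition 3: 1139 comparisons
  Partition 4: 1138 comparisons
  Partition 5: 1137 comparisons
  ...
  Last partition: 0 comparisons
Total = (n-1) + (n-2) + ... + 1 + 0 = n*(n-1)/2
= 1142*1141/2 = 651511


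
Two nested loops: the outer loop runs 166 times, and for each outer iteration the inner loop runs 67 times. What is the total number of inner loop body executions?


Outer loop: 166 iterations
Inner loop: 67 iterations per outer iteration
Total = 166 * 67 = 11122


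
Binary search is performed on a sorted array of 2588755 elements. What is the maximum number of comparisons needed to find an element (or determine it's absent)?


Binary search halves the search space each comparison:
  Step 1: search space = 2588755 -> 1294377
  Step 2: search space = 1294377 -> 647188
  Step 3: search space = 647188 -> 323594
  Step 4: search space = 323594 -> 161797
  Step 5: search space = 161797 -> 80898
  Step 6: search space = 80898 -> 40449
  Step 7: search space = 40449 -> 20224
  Step 8: search space = 20224 -> 10112
  Step 9: search space = 10112 -> 5056
  Step 10: search space = 5056 -> 2528
  Step 11: search space = 2528 -> 1264
  Step 12: search space = 1264 -> 632
  Step 13: search space = 632 -> 316
  Step 14: search space = 316 -> 158
  Step 15: search space = 158 -> 79
  Step 16: search space = 79 -> 39
  Step 17: search space = 39 -> 19
  Step 18: search space = 19 -> 9
  Step 19: search space = 9 -> 4
  Step 20: search space = 4 -> 2
  Step 21: search space = 2 -> 1
  Step 22: search space = 1 (final check)
Maximum comparisons = floor(log2(2588755)) + 1 = 21 + 1 = 22


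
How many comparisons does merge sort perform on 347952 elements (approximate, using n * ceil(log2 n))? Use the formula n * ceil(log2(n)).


Recursion depth: ceil(log2(347952)) = 19
Each recursion level merges n = 347952 elements
Total = 347952 * 19 = 6611088


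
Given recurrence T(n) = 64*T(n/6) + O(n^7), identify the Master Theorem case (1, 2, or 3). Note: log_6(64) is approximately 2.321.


Master Theorem parameters: a=64, b=6, c=7
log_b(a) = 2.321
Compare b^c with a: 6^7 = 279936 > 64, so c > log_b(a).
Comparing c=7 vs log_b(a)=2.321:
7 > 2.321 => Case 3
Result: T(n) = O(n^7)
Master Theorem case = 3


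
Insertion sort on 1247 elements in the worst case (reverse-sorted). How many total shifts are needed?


In the worst case (reverse-sorted), each element shifts past all previous:
  Element 1: 1 shifts
  Element 2: 2 shifts
  Element 3: 3 shifts
  Element 4: 4 shifts
  Element 5: 5 shifts
  ...
  Element 1246: 1246 shifts
Total = 1 + 2 + ... + 1246
= 1247*(1247-1)/2 = 776881


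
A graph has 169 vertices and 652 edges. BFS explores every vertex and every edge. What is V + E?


A full BFS traversal dequeues each vertex once and examines each edge once.
Vertex visits: 169
Edge visits: 652
V + E = 169 + 652 = 821


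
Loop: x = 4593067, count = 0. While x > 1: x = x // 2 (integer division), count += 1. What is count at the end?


The variable x halves each step:
x = 4593067 -> 2296533 -> 1148266 -> 574133 -> 287066 -> 143533 -> 71766 -> 35883 -> 17941 -> 8970 -> 4485 -> 2242 -> 1121 -> 560 -> 280 -> 140 -> 70 -> 35 -> 17 -> 8 -> 4 -> 2 -> 1
Number of halvings = floor(log2(4593067)) = 22


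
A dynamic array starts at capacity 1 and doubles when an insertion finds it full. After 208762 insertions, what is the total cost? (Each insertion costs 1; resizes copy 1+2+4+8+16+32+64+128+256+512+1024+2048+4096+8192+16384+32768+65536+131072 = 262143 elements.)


Insertion cost: 208762 (one per element)
Resizes occur just before inserting elements 2, 3, 5, 9, ...
Elements copied at each resize: 1 + 2 + 4 + 8 + 16 + 32 + 64 + 128 + 256 + 512 + 1024 + 2048 + 4096 + 8192 + 16384 + 32768 + 65536 + 131072
Sum of copies = 262143 (geometric series: 2^k - 1)
Total = 208762 + 262143 = 470905


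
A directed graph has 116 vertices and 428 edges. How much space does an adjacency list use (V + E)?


Adjacency list: one list head per vertex + one entry per edge
Vertex heads: 116
Edge entries: 428
Total = 116 + 428 = 544


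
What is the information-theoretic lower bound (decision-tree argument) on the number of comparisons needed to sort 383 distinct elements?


A binary decision tree of height h has at most 2^h leaves and needs at least n! of them, so h >= ceil(log2(n!)).
383! is far too large to multiply out, so use Stirling's series:
  ln(n!) ~ n ln n - n + (1/2) ln(2 pi n) + 1/(12n)  (error below 1/(360 n^3), negligible here)
  ln(383) = 5.9480350
  n ln n = 383 * 5.9480350 = 2278.0974
  (1/2) ln(2 pi * 383) = (1/2) ln(2406.4600) = 3.8930
  1/(12*383) = 0.0002
  ln(383!) ~ 2278.0974 - 383 + 3.8930 + 0.0002 = 1898.9906
Convert to base 2: log2(383!) = 1898.9906 / ln 2 = 1898.9906 / 0.69314718 = 2739.6643
ceil(2739.6643) = 2740


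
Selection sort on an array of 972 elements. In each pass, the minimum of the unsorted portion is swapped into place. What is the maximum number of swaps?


Selection sort performs one swap per pass:
  Pass 1: find min in positions 0 to 971, swap with position 0
  Pass 2: find min in positions 1 to 971, swap with position 1
  Pass 3: find min in positions 2 to 971, swap with position 2
  Pass 4: find min in positions 3 to 971, swap with position 3
  Pass 5: find min in positions 4 to 971, swap with position 4
  ... (966 more passes)
Total passes (and swaps) = n - 1 = 972 - 1 = 971


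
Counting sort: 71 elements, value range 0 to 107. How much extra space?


n = 71 (output array)
k = 108 (count array for 108 distinct values)
Extra space = 71 + 108 = 179


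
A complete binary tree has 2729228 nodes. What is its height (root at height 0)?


In a complete binary tree, level k holds nodes 2^k .. 2^(k+1)-1 (1-indexed).
Height = floor(log2(n)) = floor(log2(2729228)) = 21
Check: 2^21 = 2097152 <= 2729228 < 4194304 = 2^22


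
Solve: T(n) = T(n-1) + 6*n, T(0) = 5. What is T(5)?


Expanding the recurrence:
T(5) = T(4) + 6*5
       = T(3) + 6*4 + 6*5
       ...
       = T(0) + 6*(1 + 2 + ... + 5)
       = 5 + 6 * 5*6/2
       = 5 + 6 * 15
       = 5 + 90 = 95


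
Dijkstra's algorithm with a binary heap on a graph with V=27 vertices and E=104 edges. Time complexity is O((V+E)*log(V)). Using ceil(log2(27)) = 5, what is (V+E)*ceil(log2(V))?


Dijkstra with a binary heap: each vertex is extracted once, each edge may relax once.
Each heap operation costs O(log V).
V + E = 27 + 104 = 131
ceil(log2(27)) = 5 (since 2^4 = 16 < 27 <= 32 = 2^5)
Total heap work = (V+E) * ceil(log2(V)) = 131 * 5 = 655


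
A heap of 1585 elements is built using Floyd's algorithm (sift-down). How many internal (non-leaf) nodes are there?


Leaf nodes occupy roughly half the array.
Sift-down is called for each internal node, starting from the last one.
Internal nodes = floor(n/2) = floor(1585/2) = 792


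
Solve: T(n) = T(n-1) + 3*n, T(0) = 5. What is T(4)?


Expanding the recurrence:
T(4) = T(3) + 3*4
       = T(2) + 3*3 + 3*4
       ...
       = T(0) + 3*(1 + 2 + ... + 4)
       = 5 + 3 * 4*5/2
       = 5 + 3 * 10
       = 5 + 30 = 35


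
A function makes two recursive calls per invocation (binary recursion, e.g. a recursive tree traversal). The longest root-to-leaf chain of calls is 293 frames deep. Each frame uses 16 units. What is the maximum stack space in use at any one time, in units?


Binary recursion: the two calls run one after the other, so only one root-to-leaf chain of frames is on the stack at a time.
Maximum depth (longest chain) = 293 frames
Each frame = 16 units
Max stack space = 293 * 16 = 4688


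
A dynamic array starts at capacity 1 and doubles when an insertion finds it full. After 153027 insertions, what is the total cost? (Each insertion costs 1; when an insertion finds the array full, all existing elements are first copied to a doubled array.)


Insertion cost: 153027 (one per element)
Resizes occur just before inserting elements 2, 3, 5, 9, ...
Elements copied at each resize: 1 + 2 + 4 + 8 + 16 + 32 + 64 + 128 + 256 + 512 + 1024 + 2048 + 4096 + 8192 + 16384 + 32768 + 65536 + 131072
Sum of copies = 262143 (geometric series: 2^k - 1)
Total = 153027 + 262143 = 415170


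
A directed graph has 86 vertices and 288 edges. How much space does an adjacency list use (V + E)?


Adjacency list: one list head per vertex + one entry per edge
Vertex heads: 86
Edge entries: 288
Total = 86 + 288 = 374


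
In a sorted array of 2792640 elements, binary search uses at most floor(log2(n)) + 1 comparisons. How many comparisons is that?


Halving sequence: 2792640 -> 1396320 -> 698160 -> 349080 -> 174540 -> 87270 -> 43635 -> 21817 -> 10908 -> 5454 -> 2727 -> 1363 -> 681 -> 340 -> 170 -> 85 -> 42 -> 21 -> 10 -> 5 -> 2 -> 1
Number of halvings = 21
Max comparisons = 21 + 1 = 22


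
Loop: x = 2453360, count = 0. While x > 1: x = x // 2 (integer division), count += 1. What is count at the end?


The variable x halves each step:
x = 2453360 -> 1226680 -> 613340 -> 306670 -> 153335 -> 76667 -> 38333 -> 19166 -> 9583 -> 4791 -> 2395 -> 1197 -> 598 -> 299 -> 149 -> 74 -> 37 -> 18 -> 9 -> 4 -> 2 -> 1
Number of halvings = floor(log2(2453360)) = 21


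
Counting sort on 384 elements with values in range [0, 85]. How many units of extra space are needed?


Output array size: 384 (to store sorted result)
Count array size: 86 (one slot per possible value, range 0 to 85)
Total extra space = 384 + 86 = 470


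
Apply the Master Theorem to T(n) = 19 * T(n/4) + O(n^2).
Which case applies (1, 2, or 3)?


The Master Theorem: T(n) = a*T(n/b) + O(n^c)
  a = 19, b = 4, c = 2
log_b(a) = log_4(19) ~ 2.124
Compare b^c with a: 4^2 = 16 < 19, so c < log_b(a).
Since c < log_b(a), Case 1 applies.
T(n) = O(n^(log_4 19)) ~ O(n^2.124)
Master Theorem case = 1


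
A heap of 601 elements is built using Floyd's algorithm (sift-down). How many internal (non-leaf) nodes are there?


Leaf nodes occupy roughly half the array.
Sift-down is called for each internal node, starting from the last one.
Internal nodes = floor(n/2) = floor(601/2) = 300


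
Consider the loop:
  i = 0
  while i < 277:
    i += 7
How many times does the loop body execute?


Starting at i = 0, each iteration adds 7.
Iterations until i >= 277:
  Iteration 1: i = 0 -> i = 7
  Iteration 2: i = 7 -> i = 14
  Iteration 3: i = 14 -> i = 21
  Iteration 4: i = 21 -> i = 28
  Iteration 5: i = 28 -> i = 35
  Iteration 6: i = 35 -> i = 42
  Iteration 7: i = 42 -> i = 49
  Iteration 8: i = 49 -> i = 56
  ... continuing ...
Total iterations = ceil(277/7) = 40


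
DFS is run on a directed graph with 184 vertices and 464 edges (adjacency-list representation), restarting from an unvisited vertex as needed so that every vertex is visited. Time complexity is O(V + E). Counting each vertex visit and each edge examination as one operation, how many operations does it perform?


A full DFS traversal processes each vertex exactly once (push/pop on stack).
Each directed edge is examined once.
V = 184, E = 464
V + E = 648


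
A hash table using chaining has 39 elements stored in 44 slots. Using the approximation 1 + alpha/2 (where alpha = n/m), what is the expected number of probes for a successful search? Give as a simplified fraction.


Load factor alpha = n/m = 39/44
Expected probes = 1 + alpha/2 = 1 + 39/(2*44)
= 1 + 39/88
= 88/88 + 39/88
= 127/88


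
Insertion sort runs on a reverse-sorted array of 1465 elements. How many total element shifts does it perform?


Sum of shifts = 1 + 2 + 3 + ... + 1464
= 1465 * 1464 / 2
= 2144760 / 2
= 1072380


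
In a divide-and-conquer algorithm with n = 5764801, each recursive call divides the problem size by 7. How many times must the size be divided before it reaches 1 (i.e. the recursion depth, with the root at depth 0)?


Number of divisions = log_7(5764801)
Sizes: 5764801 -> 823543 -> 117649 -> 16807 -> 2401 -> 343 -> 49 -> 7 -> 1 (8 divisions)
Recursion depth = 8


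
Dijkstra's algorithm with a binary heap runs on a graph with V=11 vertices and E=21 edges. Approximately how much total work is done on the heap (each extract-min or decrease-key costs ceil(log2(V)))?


Dijkstra with a binary heap: each vertex is extracted once, each edge may relax once.
Each heap operation costs O(log V).
V + E = 11 + 21 = 32
ceil(log2(11)) = 4 (since 2^3 = 8 < 11 <= 16 = 2^4)
Total heap work = (V+E) * ceil(log2(V)) = 32 * 4 = 128


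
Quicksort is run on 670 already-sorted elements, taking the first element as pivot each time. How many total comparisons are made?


Sum of comparisons per partition:
669 + 668 + ... + 1 + 0
= 670 * (670 - 1) / 2
= 670 * 669 / 2
= 224115


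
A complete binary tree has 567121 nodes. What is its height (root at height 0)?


In a complete binary tree, level k holds nodes 2^k .. 2^(k+1)-1 (1-indexed).
Height = floor(log2(n)) = floor(log2(567121)) = 19
Check: 2^19 = 524288 <= 567121 < 1048576 = 2^20


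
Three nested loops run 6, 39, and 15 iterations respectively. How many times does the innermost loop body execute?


Loop 1 (outermost): 6 iterations
Loop 2 (middle): 39 iterations per outer
Loop 3 (innermost): 15 iterations per middle
Total = 6 * 39 * 15 = 3510


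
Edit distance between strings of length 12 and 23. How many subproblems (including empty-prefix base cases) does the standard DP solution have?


The table includes base cases (empty prefixes).
Rows: (m+1) = 13
Columns: (n+1) = 24
Total = 13 * 24 = 312


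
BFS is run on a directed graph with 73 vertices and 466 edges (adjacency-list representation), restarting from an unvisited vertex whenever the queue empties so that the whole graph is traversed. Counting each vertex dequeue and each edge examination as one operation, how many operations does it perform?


A full BFS traversal dequeues each vertex exactly once and examines each directed edge exactly once.
V = 73 (vertex processing cost)
E = 466 (edge examination cost)
Total operations proportional to V + E = 73 + 466 = 539


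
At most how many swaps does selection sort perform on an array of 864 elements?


Each of the 863 passes places one element in its final position.
Pass 1: swap minimum into position 0
Pass 2: swap minimum of remaining into position 1
...
Pass 863: last two elements, one swap
Maximum swaps = 864 - 1 = 863


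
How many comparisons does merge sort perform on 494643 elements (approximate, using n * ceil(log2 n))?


Recursion depth: ceil(log2(494643)) = 19
Each recursion level merges n = 494643 elements
Total = 494643 * 19 = 9398217


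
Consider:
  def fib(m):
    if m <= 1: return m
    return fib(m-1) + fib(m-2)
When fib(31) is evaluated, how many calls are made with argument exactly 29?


Let N(m) = number of times fib(m) is called while evaluating fib(31).
N(31) = 1 (the initial call).
N(30) = 1 (only fib(31) calls it).
For 1 <= m <= 29: fib(m) is called by fib(m+1) and fib(m+2), so
  N(m) = N(m+1) + N(m+2).
fib(0) is called only by fib(2), so N(0) = N(2).
Walk down from m=31:
  N(31)=1, N(30)=1, N(29)=2
N(29) = 2


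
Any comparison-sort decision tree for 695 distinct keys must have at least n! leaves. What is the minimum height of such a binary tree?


A binary decision tree of height h has at most 2^h leaves and needs at least n! of them, so h >= ceil(log2(n!)).
695! is far too large to multiply out, so use Stirling's series:
  ln(n!) ~ n ln n - n + (1/2) ln(2 pi n) + 1/(12n)  (error below 1/(360 n^3), negligible here)
  ln(695) = 6.5439118
  n ln n = 695 * 6.5439118 = 4548.0187
  (1/2) ln(2 pi * 695) = (1/2) ln(4366.8138) = 4.1909
  1/(12*695) = 0.0001
  ln(695!) ~ 4548.0187 - 695 + 4.1909 + 0.0001 = 3857.2097
Convert to base 2: log2(695!) = 3857.2097 / ln 2 = 3857.2097 / 0.69314718 = 5564.7773
ceil(5564.7773) = 5565


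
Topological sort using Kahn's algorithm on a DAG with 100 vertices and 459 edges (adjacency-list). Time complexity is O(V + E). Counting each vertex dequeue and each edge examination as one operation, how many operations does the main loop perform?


Kahn's algorithm:
  1. Compute in-degrees: O(V + E)
  2. Process queue: each vertex dequeued once (O(V))
     each edge examined once (O(E))
Total = V + E = 100 + 459 = 559


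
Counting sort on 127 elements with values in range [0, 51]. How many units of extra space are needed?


Output array size: 127 (to store sorted result)
Count array size: 52 (one slot per possible value, range 0 to 51)
Total extra space = 127 + 52 = 179


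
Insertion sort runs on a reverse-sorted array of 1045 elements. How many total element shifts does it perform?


Sum of shifts = 1 + 2 + 3 + ... + 1044
= 1045 * 1044 / 2
= 1090980 / 2
= 545490


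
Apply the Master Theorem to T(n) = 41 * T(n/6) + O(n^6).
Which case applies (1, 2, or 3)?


The Master Theorem: T(n) = a*T(n/b) + O(n^c)
  a = 41, b = 6, c = 6
log_b(a) = log_6(41) ~ 2.073
Compare b^c with a: 6^6 = 46656 > 41, so c > log_b(a).
Since c > log_b(a), Case 3 applies.
T(n) = O(n^6)
Master Theorem case = 3


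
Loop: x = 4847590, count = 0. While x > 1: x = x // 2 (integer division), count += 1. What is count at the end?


The variable x halves each step:
x = 4847590 -> 2423795 -> 1211897 -> 605948 -> 302974 -> 151487 -> 75743 -> 37871 -> 18935 -> 9467 -> 4733 -> 2366 -> 1183 -> 591 -> 295 -> 147 -> 73 -> 36 -> 18 -> 9 -> 4 -> 2 -> 1
Number of halvings = floor(log2(4847590)) = 22


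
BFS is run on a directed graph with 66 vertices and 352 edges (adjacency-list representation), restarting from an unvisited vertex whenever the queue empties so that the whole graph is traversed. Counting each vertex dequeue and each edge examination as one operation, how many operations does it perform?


A full BFS traversal dequeues each vertex exactly once and examines each directed edge exactly once.
V = 66 (vertex processing cost)
E = 352 (edge examination cost)
Total operations proportional to V + E = 66 + 352 = 418


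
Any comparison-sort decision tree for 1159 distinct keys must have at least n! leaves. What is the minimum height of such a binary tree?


A binary decision tree of height h has at most 2^h leaves and needs at least n! of them, so h >= ceil(log2(n!)).
1159! is far too large to multiply out, so use Stirling's series:
  ln(n!) ~ n ln n - n + (1/2) ln(2 pi n) + 1/(12n)  (error below 1/(360 n^3), negligible here)
  ln(1159) = 7.0553128
  n ln n = 1159 * 7.0553128 = 8177.1075
  (1/2) ln(2 pi * 1159) = (1/2) ln(7282.2118) = 4.4466
  1/(12*1159) = 0.0001
  ln(1159!) ~ 8177.1075 - 1159 + 4.4466 + 0.0001 = 7022.5542
Convert to base 2: log2(1159!) = 7022.5542 / ln 2 = 7022.5542 / 0.69314718 = 10131.4041
ceil(10131.4041) = 10132


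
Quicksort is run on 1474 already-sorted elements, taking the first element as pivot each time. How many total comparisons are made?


Sum of comparisons per partition:
1473 + 1472 + ... + 1 + 0
= 1474 * (1474 - 1) / 2
= 1474 * 1473 / 2
= 1085601


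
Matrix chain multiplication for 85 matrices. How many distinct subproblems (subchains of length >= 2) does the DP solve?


Subproblems are indexed by (i, j) where i < j.
Number of such pairs = n*(n-1)/2
= 85 * 84 / 2
= 3570


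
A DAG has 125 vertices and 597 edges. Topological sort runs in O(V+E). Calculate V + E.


V = 125 (vertex processing)
E = 597 (edge processing)
V + E = 125 + 597 = 722


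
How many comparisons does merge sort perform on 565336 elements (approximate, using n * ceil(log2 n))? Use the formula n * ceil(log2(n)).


Recursion depth: ceil(log2(565336)) = 20
Each recursion level merges n = 565336 elements
Total = 565336 * 20 = 11306720


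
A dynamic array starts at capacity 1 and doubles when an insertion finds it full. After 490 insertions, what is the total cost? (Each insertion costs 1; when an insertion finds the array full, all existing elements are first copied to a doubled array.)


Insertion cost: 490 (one per element)
Resizes occur just before inserting elements 2, 3, 5, 9, ...
Elements copied at each resize: 1 + 2 + 4 + 8 + 16 + 32 + 64 + 128 + 256
Sum of copies = 511 (geometric series: 2^k - 1)
Total = 490 + 511 = 1001


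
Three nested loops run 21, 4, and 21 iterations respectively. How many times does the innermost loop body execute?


Loop 1 (outermost): 21 iterations
Loop 2 (middle): 4 iterations per outer
Loop 3 (innermost): 21 iterations per middle
Total = 21 * 4 * 21 = 1764


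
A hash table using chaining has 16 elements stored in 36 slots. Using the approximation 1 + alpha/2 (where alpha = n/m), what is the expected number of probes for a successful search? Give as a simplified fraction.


Load factor alpha = n/m = 16/36
Expected probes = 1 + alpha/2 = 1 + 16/(2*36)
= 1 + 16/72
= 72/72 + 16/72
= 88/72
Simplify: 11/9


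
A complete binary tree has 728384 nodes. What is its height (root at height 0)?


In a complete binary tree, level k holds nodes 2^k .. 2^(k+1)-1 (1-indexed).
Height = floor(log2(n)) = floor(log2(728384)) = 19
Check: 2^19 = 524288 <= 728384 < 1048576 = 2^20


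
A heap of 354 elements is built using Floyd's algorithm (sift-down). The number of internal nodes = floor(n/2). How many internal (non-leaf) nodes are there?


Leaf nodes occupy roughly half the array.
Sift-down is called for each internal node, starting from the last one.
Internal nodes = floor(n/2) = floor(354/2) = 177


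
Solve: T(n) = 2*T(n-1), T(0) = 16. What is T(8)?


Unrolling:
T(8) = 2*T(7) = 2^2*T(6) = ... = 2^8*T(0)
= 2^8 * 16
= 256 * 16 = 4096


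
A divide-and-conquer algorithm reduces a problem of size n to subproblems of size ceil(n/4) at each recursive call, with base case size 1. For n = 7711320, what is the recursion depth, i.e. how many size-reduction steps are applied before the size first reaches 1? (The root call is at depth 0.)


Each step divides the size by 4 (rounding up); after k steps the size is ceil(n/4^k), which equals 1 exactly when 4^k >= n.
So the depth is the smallest k with 4^k >= 7711320, i.e. ceil(log_4(7711320)).
4^11 = 4194304 < 7711320 <= 16777216 = 4^12
Recursion depth = 12


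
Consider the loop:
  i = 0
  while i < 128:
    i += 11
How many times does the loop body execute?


Starting at i = 0, each iteration adds 11.
Iterations until i >= 128:
  Iteration 1: i = 0 -> i = 11
  Iteration 2: i = 11 -> i = 22
  Iteration 3: i = 22 -> i = 33
  Iteration 4: i = 33 -> i = 44
  Iteration 5: i = 44 -> i = 55
  Iteration 6: i = 55 -> i = 66
  Iteration 7: i = 66 -> i = 77
  Iteration 8: i = 77 -> i = 88
  ... continuing ...
Total iterations = ceil(128/11) = 12


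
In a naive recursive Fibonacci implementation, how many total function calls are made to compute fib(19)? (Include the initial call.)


Let C(m) = total calls to evaluate fib(m). Then C(0)=C(1)=1, and
C(m) = 1 + C(m-1) + C(m-2) for m >= 2.
Build the table (each entry = 1 + previous two):
  C(0) = 1
  C(1) = 1
  C(2) = 1 + 1 + 1 = 3
  C(3) = 1 + 3 + 1 = 5
  C(4) = 1 + 5 + 3 = 9
  C(5) = 1 + 9 + 5 = 15
  C(6) = 1 + 15 + 9 = 25
  C(7) = 1 + 25 + 15 = 41
  C(8) = 1 + 41 + 25 = 67
  C(9) = 1 + 67 + 41 = 109
  C(10) = 1 + 109 + 67 = 177
  C(11) = 1 + 177 + 109 = 287
  C(12) = 1 + 287 + 177 = 465
  C(13) = 1 + 465 + 287 = 753
  C(14) = 1 + 753 + 465 = 1219
  C(15) = 1 + 1219 + 753 = 1973
  C(16) = 1 + 1973 + 1219 = 3193
  C(17) = 1 + 3193 + 1973 = 5167
  C(18) = 1 + 5167 + 3193 = 8361
  C(19) = 1 + 8361 + 5167 = 13529
Total calls for fib(19) = 13529


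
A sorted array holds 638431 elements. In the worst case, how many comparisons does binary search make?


Halving sequence: 638431 -> 319215 -> 159607 -> 79803 -> 39901 -> 19950 -> 9975 -> 4987 -> 2493 -> 1246 -> 623 -> 311 -> 155 -> 77 -> 38 -> 19 -> 9 -> 4 -> 2 -> 1
Number of halvings = 19
Max comparisons = 19 + 1 = 20


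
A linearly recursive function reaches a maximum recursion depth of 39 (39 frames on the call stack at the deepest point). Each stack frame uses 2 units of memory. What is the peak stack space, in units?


Maximum recursion depth = 39 frames
Memory per frame = 2 units
Total stack space = depth * frame_size
= 39 * 2 = 78


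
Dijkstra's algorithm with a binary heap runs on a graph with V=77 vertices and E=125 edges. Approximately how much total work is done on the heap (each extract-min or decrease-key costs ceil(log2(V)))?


Dijkstra with a binary heap: each vertex is extracted once, each edge may relax once.
Each heap operation costs O(log V).
V + E = 77 + 125 = 202
ceil(log2(77)) = 7 (since 2^6 = 64 < 77 <= 128 = 2^7)
Total heap work = (V+E) * ceil(log2(V)) = 202 * 7 = 1414


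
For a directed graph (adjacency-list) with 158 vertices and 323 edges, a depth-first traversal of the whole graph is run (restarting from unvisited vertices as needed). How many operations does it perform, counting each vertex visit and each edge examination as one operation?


A full DFS traversal visits each vertex once and examines each edge once.
V = 158
E = 323
Sum = 158 + 323 = 481


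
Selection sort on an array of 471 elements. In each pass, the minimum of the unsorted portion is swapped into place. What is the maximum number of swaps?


Selection sort performs one swap per pass:
  Pass 1: find min in positions 0 to 470, swap with position 0
  Pass 2: find min in positions 1 to 470, swap with position 1
  Pass 3: find min in positions 2 to 470, swap with position 2
  Pass 4: find min in positions 3 to 470, swap with position 3
  Pass 5: find min in positions 4 to 470, swap with position 4
  ... (465 more passes)
Total passes (and swaps) = n - 1 = 471 - 1 = 470


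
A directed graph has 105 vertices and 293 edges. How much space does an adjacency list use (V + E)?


Adjacency list: one list head per vertex + one entry per edge
Vertex heads: 105
Edge entries: 293
Total = 105 + 293 = 398


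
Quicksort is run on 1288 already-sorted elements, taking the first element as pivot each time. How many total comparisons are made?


Sum of comparisons per partition:
1287 + 1286 + ... + 1 + 0
= 1288 * (1288 - 1) / 2
= 1288 * 1287 / 2
= 828828


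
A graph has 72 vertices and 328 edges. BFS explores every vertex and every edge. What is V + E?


A full BFS traversal dequeues each vertex once and examines each edge once.
Vertex visits: 72
Edge visits: 328
V + E = 72 + 328 = 400
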